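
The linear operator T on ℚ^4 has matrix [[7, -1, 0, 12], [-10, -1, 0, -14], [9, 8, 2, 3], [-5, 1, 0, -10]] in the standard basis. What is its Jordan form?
The characteristic polynomial is det(xI - A) = (x - 2)^2(x + 3)^2, so the eigenvalues are -3 (algebraic multiplicity 2), 2 (algebraic multiplicity 2).

For λ = -3: rank(A + 3I) = 3, rank((A + 3I)^2) = 2. The eigenspace has dimension 4 - 3 = 1, so there is 1 Jordan block; the rank sequence gives block sizes [2].

For λ = 2: rank(A - 2I) = 3, rank((A - 2I)^2) = 2. The eigenspace has dimension 4 - 3 = 1, so there is 1 Jordan block; the rank sequence gives block sizes [2].

Assembling the blocks gives the Jordan form J above.

J = [[-3, 1, 0, 0], [0, -3, 0, 0], [0, 0, 2, 1], [0, 0, 0, 2]]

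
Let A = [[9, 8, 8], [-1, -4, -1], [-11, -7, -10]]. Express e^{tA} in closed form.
e^{tA} = [[3*e^{t} - 2*e^{-3*t}, 2*e^{t} - 2*e^{-3*t}, 2*e^{t} - 2*e^{-3*t}], [-t*e^{-3*t}, (1 - t)*e^{-3*t}, -t*e^{-3*t}], [(t - 3*e^{4*t} + 3)*e^{-3*t}, (t - 2*e^{4*t} + 2)*e^{-3*t}, (t - 2*e^{4*t} + 3)*e^{-3*t}]]

A has Jordan form J = [[-3, 1, 0], [0, -3, 0], [0, 0, 1]] with A = PJP^{-1}, so e^{tA} = P e^{tJ} P^{-1}.

For a Jordan block J_k(λ), e^{tJ_k(λ)} = e^{λt} · (I + tN + t^2 N^2/2! + ... + t^{k-1} N^{k-1}/(k-1)!) where N is the nilpotent superdiagonal part.

Assembling the blocks and conjugating back gives the entries of e^{tA} as shown above.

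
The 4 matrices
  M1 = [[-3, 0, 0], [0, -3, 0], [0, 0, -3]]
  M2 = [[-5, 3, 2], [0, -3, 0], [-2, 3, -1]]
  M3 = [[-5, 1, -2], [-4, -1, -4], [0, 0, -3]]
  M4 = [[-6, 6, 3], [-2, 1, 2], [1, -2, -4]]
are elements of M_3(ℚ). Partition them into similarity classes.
2 classes: {M1}, {M2, M3, M4}

Characteristic polynomials: χ_{M1} = (x + 3)^3, χ_{M2} = (x + 3)^3, χ_{M3} = (x + 3)^3, χ_{M4} = (x + 3)^3.

{M1}: invariant factors x + 3, x + 3, x + 3.

{M2, M3, M4}: invariant factors x + 3, (x + 3)^2.

Matrices are similar if and only if their invariant-factor lists agree; the partition into similarity classes is {M1}, {M2, M3, M4}.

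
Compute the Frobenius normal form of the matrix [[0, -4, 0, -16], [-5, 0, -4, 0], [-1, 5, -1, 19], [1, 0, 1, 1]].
The invariant factors of A (the non-unit diagonal entries of the Smith normal form of xI - A over ℚ[x]) are x(x^3 - 4x - 4), each dividing the next. The characteristic polynomial is their product, x(x^3 - 4x - 4).

The rational canonical form is the block-diagonal matrix of companion matrices C(f_i):
R = [[0, 0, 0, 0], [1, 0, 0, 4], [0, 1, 0, 4], [0, 0, 1, 0]].

Note the characteristic polynomial does not split into linear factors over ℚ, so A has no Jordan form over ℚ; the rational canonical form exists over any field.

R = [[0, 0, 0, 0], [1, 0, 0, 4], [0, 1, 0, 4], [0, 0, 1, 0]]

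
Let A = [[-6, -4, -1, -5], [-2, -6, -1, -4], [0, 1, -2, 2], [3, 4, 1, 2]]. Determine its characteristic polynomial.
χ_A(x) = (x + 3)^4

xI - A = [[x + 6, 4, 1, 5], [2, x + 6, 1, 4], [0, -1, x + 2, -2], [-3, -4, -1, x - 2]].

Expanding det(xI - A) along the first row:
det(xI - A) = + (x + 6)·det([[x + 6, 1, 4], [-1, x + 2, -2], [-4, -1, x - 2]]) - (4)·det([[2, 1, 4], [0, x + 2, -2], [-3, -1, x - 2]]) + (1)·det([[2, x + 6, 4], [0, -1, -2], [-3, -4, x - 2]]) - (5)·det([[2, x + 6, 1], [0, -1, x + 2], [-3, -4, -1]]).

Evaluating gives χ_A(x) = x^4 + 12x^3 + 54x^2 + 108x + 81 = (x + 3)^4.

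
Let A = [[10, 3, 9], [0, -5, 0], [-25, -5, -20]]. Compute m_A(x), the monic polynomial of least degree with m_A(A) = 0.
The characteristic polynomial factors as (x + 5)^3. The minimal polynomial is ∏(x - λ)^{k_λ} where k_λ is the size of the largest Jordan block at λ.

For λ = -5: rank(A + 5I) = 1, and the largest Jordan block has size 2 (the smallest k with rank((A + 5I)^k) = rank((A + 5I)^(k+1))).

So m_A(x) = (x + 5)^2.

m_A(x) = (x + 5)^2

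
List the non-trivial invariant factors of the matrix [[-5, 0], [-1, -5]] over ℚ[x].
(x + 5)^2

The Jordan structure of A has elementary divisors (x + 5)^2. Arranging the block sizes at each eigenvalue in decreasing order and taking row products gives the invariant factors.

Invariant factors (smallest first, each dividing the next): (x + 5)^2.

Check: the last factor (x + 5)^2 is the minimal polynomial, and the product (x + 5)^2 is the characteristic polynomial.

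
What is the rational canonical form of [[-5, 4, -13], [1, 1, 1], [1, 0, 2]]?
R = [[0, 0, -1], [1, 0, 4], [0, 1, -2]]

The invariant factors of A (the non-unit diagonal entries of the Smith normal form of xI - A over ℚ[x]) are (x - 1)(x^2 + 3x - 1), each dividing the next. The characteristic polynomial is their product, (x - 1)(x^2 + 3x - 1).

The rational canonical form is the block-diagonal matrix of companion matrices C(f_i):
R = [[0, 0, -1], [1, 0, 4], [0, 1, -2]].

Note the characteristic polynomial does not split into linear factors over ℚ, so A has no Jordan form over ℚ; the rational canonical form exists over any field.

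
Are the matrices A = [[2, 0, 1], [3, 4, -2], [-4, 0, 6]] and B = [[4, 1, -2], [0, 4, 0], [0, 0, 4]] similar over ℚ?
Both have characteristic polynomial (x - 4)^3, but the minimal polynomial of A is (x - 4)^3 while the minimal polynomial of B is (x - 4)^2. The minimal polynomial is a similarity invariant, so A and B are not similar.

No.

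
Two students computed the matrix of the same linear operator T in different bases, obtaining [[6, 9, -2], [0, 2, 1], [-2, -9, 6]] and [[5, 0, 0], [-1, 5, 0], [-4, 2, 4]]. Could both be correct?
Yes.

Two matrices over a field are similar if and only if they have the same invariant factors.

Both A and B have characteristic polynomial (x - 5)^2(x - 4) and minimal polynomial (x - 5)^2(x - 4). Computing further, both have invariant factors (x - 5)^2(x - 4). Hence A and B are similar.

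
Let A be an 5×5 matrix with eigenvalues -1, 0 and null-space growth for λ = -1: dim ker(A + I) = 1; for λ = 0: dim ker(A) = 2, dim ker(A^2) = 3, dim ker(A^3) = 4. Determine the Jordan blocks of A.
Jordan blocks: (-1, 1), (0, 3), (0, 1)

λ = -1: successive nullity increments [1] count blocks of size ≥ k; block sizes are [1].
λ = 0: successive nullity increments [2, 1, 1] count blocks of size ≥ k; block sizes are [3, 1].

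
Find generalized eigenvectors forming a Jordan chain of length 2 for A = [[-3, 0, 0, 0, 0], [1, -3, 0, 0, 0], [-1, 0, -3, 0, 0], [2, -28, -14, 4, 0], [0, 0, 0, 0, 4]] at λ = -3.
v_1 = [[1, 0, 0, 0, 0]]^T, v_2 = [[0, 1, -1, 2, 0]]^T

We seek v_1 ∈ ker((A + 3I)^2) \ ker(A + 3I), then set v_{i+1} = (A + 3I) v_i.

One such chain is v_1 = [[1, 0, 0, 0, 0]]^T, v_2 = [[0, 1, -1, 2, 0]]^T. Check: (A + 3I) v_2 = [[0, 0, 0, 0, 0]]^T = 0.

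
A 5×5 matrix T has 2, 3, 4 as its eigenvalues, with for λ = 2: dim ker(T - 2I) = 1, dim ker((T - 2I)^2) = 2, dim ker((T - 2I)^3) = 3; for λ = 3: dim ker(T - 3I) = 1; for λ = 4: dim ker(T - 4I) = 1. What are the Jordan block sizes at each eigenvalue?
Jordan blocks: (2, 3), (3, 1), (4, 1)

λ = 2: successive nullity increments [1, 1, 1] count blocks of size ≥ k; block sizes are [3].
λ = 3: successive nullity increments [1] count blocks of size ≥ k; block sizes are [1].
λ = 4: successive nullity increments [1] count blocks of size ≥ k; block sizes are [1].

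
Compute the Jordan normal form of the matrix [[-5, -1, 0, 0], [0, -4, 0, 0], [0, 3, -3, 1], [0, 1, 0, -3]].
The characteristic polynomial is det(xI - A) = (x + 3)^2(x + 4)(x + 5), so the eigenvalues are -5 (algebraic multiplicity 1), -4 (algebraic multiplicity 1), -3 (algebraic multiplicity 2).

For λ = -5: algebraic multiplicity 1 gives one 1×1 block.

For λ = -4: algebraic multiplicity 1 gives one 1×1 block.

For λ = -3: rank(A + 3I) = 3, rank((A + 3I)^2) = 2. The eigenspace has dimension 4 - 3 = 1, so there is 1 Jordan block; the rank sequence gives block sizes [2].

Assembling the blocks gives the Jordan form J above.

J = [[-5, 0, 0, 0], [0, -4, 0, 0], [0, 0, -3, 1], [0, 0, 0, -3]]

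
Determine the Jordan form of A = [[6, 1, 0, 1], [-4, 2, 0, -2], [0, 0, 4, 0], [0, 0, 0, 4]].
The characteristic polynomial is det(xI - A) = (x - 4)^4, so the eigenvalues are 4 (algebraic multiplicity 4).

For λ = 4: rank(A - 4I) = 1, rank((A - 4I)^2) = 0. The eigenspace has dimension 4 - 1 = 3, so there are 3 Jordan blocks; the rank sequence gives block sizes [2, 1, 1].

Assembling the blocks gives the Jordan form J above.

J = [[4, 1, 0, 0], [0, 4, 0, 0], [0, 0, 4, 0], [0, 0, 0, 4]]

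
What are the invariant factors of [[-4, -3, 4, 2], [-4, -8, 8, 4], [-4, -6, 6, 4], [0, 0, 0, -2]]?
x + 2, x + 2, (x + 2)^2

The Jordan structure of A has elementary divisors (x + 2)^2, (x + 2), (x + 2). Arranging the block sizes at each eigenvalue in decreasing order and taking row products gives the invariant factors.

Invariant factors (smallest first, each dividing the next): x + 2, x + 2, (x + 2)^2.

Check: the last factor (x + 2)^2 is the minimal polynomial, and the product (x + 2)^4 is the characteristic polynomial.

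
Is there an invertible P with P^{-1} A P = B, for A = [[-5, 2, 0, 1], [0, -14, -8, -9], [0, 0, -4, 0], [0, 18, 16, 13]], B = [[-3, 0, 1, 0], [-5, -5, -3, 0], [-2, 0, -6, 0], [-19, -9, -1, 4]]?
Yes.

Two matrices over a field are similar if and only if they have the same invariant factors.

Both A and B have characteristic polynomial (x - 4)(x + 4)(x + 5)^2 and minimal polynomial (x - 4)(x + 4)(x + 5)^2. Computing further, both have invariant factors (x - 4)(x + 4)(x + 5)^2. Hence A and B are similar.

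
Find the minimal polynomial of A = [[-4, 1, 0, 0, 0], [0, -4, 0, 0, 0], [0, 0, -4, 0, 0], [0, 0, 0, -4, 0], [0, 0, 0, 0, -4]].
m_A(x) = (x + 4)^2

The characteristic polynomial factors as (x + 4)^5. The minimal polynomial is ∏(x - λ)^{k_λ} where k_λ is the size of the largest Jordan block at λ.

For λ = -4: rank(A + 4I) = 1, and the largest Jordan block has size 2 (the smallest k with rank((A + 4I)^k) = rank((A + 4I)^(k+1))).

So m_A(x) = (x + 4)^2.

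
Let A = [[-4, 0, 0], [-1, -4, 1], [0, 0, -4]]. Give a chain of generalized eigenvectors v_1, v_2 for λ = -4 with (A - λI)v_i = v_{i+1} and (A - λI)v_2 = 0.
v_1 = [[-1, 3, 0]]^T, v_2 = [[0, 1, 0]]^T

We seek v_1 ∈ ker((A + 4I)^2) \ ker(A + 4I), then set v_{i+1} = (A + 4I) v_i.

One such chain is v_1 = [[-1, 3, 0]]^T, v_2 = [[0, 1, 0]]^T. Check: (A + 4I) v_2 = [[0, 0, 0]]^T = 0.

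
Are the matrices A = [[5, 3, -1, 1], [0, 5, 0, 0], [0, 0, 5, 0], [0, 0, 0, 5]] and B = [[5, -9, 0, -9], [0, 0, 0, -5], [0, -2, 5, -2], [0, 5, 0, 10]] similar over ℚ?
Yes.

Two matrices over a field are similar if and only if they have the same invariant factors.

Both A and B have characteristic polynomial (x - 5)^4 and minimal polynomial (x - 5)^2. Computing further, both have invariant factors x - 5, x - 5, (x - 5)^2. Hence A and B are similar.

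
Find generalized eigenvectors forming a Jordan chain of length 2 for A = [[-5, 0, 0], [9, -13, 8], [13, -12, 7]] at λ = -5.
We seek v_1 ∈ ker((A + 5I)^2) \ ker(A + 5I), then set v_{i+1} = (A + 5I) v_i.

One such chain is v_1 = [[1, -2, -3]]^T, v_2 = [[0, 1, 1]]^T. Check: (A + 5I) v_2 = [[0, 0, 0]]^T = 0.

v_1 = [[1, -2, -3]]^T, v_2 = [[0, 1, 1]]^T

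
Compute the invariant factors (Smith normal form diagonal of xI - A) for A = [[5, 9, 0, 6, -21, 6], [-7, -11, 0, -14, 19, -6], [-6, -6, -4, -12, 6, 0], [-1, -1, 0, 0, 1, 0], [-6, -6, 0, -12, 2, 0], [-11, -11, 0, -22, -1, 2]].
x + 4, (x - 2)(x + 4), (x - 2)^2(x + 4)

The Jordan structure of A has elementary divisors (x + 4), (x + 4), (x + 4), (x - 2)^2, (x - 2). Arranging the block sizes at each eigenvalue in decreasing order and taking row products gives the invariant factors.

Invariant factors (smallest first, each dividing the next): x + 4, (x - 2)(x + 4), (x - 2)^2(x + 4).

Check: the last factor (x - 2)^2(x + 4) is the minimal polynomial, and the product (x - 2)^3(x + 4)^3 is the characteristic polynomial.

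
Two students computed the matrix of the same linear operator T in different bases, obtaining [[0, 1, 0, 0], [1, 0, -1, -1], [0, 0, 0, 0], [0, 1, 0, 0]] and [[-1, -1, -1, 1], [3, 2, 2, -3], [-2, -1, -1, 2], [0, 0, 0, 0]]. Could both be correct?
Two matrices over a field are similar if and only if they have the same invariant factors.

Both A and B have characteristic polynomial x^4 and minimal polynomial x^3. Computing further, both have invariant factors x, x^3. Hence A and B are similar.

Yes.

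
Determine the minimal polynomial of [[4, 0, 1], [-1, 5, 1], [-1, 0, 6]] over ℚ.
m_A(x) = (x - 5)^2

The characteristic polynomial factors as (x - 5)^3. The minimal polynomial is ∏(x - λ)^{k_λ} where k_λ is the size of the largest Jordan block at λ.

For λ = 5: rank(A - 5I) = 1, and the largest Jordan block has size 2 (the smallest k with rank((A - 5I)^k) = rank((A - 5I)^(k+1))).

So m_A(x) = (x - 5)^2.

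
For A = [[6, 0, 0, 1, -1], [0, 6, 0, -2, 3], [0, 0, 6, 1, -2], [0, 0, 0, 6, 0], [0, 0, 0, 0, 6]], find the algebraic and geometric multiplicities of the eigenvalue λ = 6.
algebraic multiplicity 5, geometric multiplicity 3

The characteristic polynomial is (x - 6)^5, so the factor x - 6 appears with exponent 5: the algebraic multiplicity is 5.

rank(A - 6I) = 2, so the eigenspace has dimension 5 - 2 = 3: the geometric multiplicity is 3.

Since 3 < 5, A is not diagonalizable.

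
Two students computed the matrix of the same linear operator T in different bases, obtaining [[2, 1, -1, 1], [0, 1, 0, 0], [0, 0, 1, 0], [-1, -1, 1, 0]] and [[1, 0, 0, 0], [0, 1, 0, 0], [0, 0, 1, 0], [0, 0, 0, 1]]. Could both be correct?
Both have characteristic polynomial (x - 1)^4, but the minimal polynomial of A is (x - 1)^2 while the minimal polynomial of B is x - 1. The minimal polynomial is a similarity invariant, so A and B are not similar.

No.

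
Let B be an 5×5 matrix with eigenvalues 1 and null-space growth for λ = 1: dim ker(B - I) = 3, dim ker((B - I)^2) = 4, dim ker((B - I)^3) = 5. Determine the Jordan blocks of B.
Jordan blocks: (1, 3), (1, 1), (1, 1)

λ = 1: successive nullity increments [3, 1, 1] count blocks of size ≥ k; block sizes are [3, 1, 1].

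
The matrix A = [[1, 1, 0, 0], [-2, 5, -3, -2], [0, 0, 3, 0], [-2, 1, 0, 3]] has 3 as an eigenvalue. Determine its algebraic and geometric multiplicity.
The characteristic polynomial is (x - 3)^4, so the factor x - 3 appears with exponent 4: the algebraic multiplicity is 4.

rank(A - 3I) = 2, so the eigenspace has dimension 4 - 2 = 2: the geometric multiplicity is 2.

Since 2 < 4, A is not diagonalizable.

algebraic multiplicity 4, geometric multiplicity 2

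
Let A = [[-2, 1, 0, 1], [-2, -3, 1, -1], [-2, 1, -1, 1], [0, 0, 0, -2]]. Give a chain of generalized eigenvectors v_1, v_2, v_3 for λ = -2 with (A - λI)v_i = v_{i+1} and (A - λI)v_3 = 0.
v_1 = [[0, 0, 1, 0]]^T, v_2 = [[0, 1, 1, 0]]^T, v_3 = [[1, 0, 2, 0]]^T

We seek v_1 ∈ ker((A + 2I)^3) \ ker((A + 2I)^2), then set v_{i+1} = (A + 2I) v_i.

One such chain is v_1 = [[0, 0, 1, 0]]^T, v_2 = [[0, 1, 1, 0]]^T, v_3 = [[1, 0, 2, 0]]^T. Check: (A + 2I) v_3 = [[0, 0, 0, 0]]^T = 0.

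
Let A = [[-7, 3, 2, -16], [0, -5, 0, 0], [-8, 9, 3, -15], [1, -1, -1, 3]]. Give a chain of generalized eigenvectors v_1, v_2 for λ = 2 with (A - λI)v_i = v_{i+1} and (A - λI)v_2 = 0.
We seek v_1 ∈ ker((A - 2I)^2) \ ker(A - 2I), then set v_{i+1} = (A - 2I) v_i.

One such chain is v_1 = [[-2, 0, 0, 1]]^T, v_2 = [[2, 0, 1, -1]]^T. Check: (A - 2I) v_2 = [[0, 0, 0, 0]]^T = 0.

v_1 = [[-2, 0, 0, 1]]^T, v_2 = [[2, 0, 1, -1]]^T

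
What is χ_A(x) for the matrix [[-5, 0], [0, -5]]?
xI - A = [[x + 5, 0], [0, x + 5]].

Expanding det(xI - A) along the first row:
det(xI - A) = + (x + 5)·det([[x + 5]]) - (0)·det([[0]]).

Evaluating gives χ_A(x) = x^2 + 10x + 25 = (x + 5)^2.

χ_A(x) = (x + 5)^2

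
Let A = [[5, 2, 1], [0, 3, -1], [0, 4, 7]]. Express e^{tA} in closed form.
A has Jordan form J = [[5, 1, 0], [0, 5, 0], [0, 0, 5]] with A = PJP^{-1}, so e^{tA} = P e^{tJ} P^{-1}.

For a Jordan block J_k(λ), e^{tJ_k(λ)} = e^{λt} · (I + tN + t^2 N^2/2! + ... + t^{k-1} N^{k-1}/(k-1)!) where N is the nilpotent superdiagonal part.

Assembling the blocks and conjugating back gives the entries of e^{tA} as shown above.

e^{tA} = [[e^{5*t}, 2*t*e^{5*t}, t*e^{5*t}], [0, (1 - 2*t)*e^{5*t}, -t*e^{5*t}], [0, 4*t*e^{5*t}, (2*t + 1)*e^{5*t}]]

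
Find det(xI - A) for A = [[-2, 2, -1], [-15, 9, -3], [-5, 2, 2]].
χ_A(x) = (x - 3)^3

xI - A = [[x + 2, -2, 1], [15, x - 9, 3], [5, -2, x - 2]].

Expanding det(xI - A) along the first row:
det(xI - A) = + (x + 2)·det([[x - 9, 3], [-2, x - 2]]) - (-2)·det([[15, 3], [5, x - 2]]) + (1)·det([[15, x - 9], [5, -2]]).

Evaluating gives χ_A(x) = x^3 - 9x^2 + 27x - 27 = (x - 3)^3.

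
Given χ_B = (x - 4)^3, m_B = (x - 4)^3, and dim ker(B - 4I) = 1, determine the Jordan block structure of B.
Jordan blocks: (4, 3)

λ = 4: algebraic multiplicity 3 (exponent in χ_B), largest block size 3 (exponent in m_B), 1 block (geometric multiplicity). This forces block sizes [3].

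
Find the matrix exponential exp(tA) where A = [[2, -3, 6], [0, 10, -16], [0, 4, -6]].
A has Jordan form J = [[2, 1, 0], [0, 2, 0], [0, 0, 2]] with A = PJP^{-1}, so e^{tA} = P e^{tJ} P^{-1}.

For a Jordan block J_k(λ), e^{tJ_k(λ)} = e^{λt} · (I + tN + t^2 N^2/2! + ... + t^{k-1} N^{k-1}/(k-1)!) where N is the nilpotent superdiagonal part.

Assembling the blocks and conjugating back gives the entries of e^{tA} as shown above.

e^{tA} = [[e^{2*t}, -3*t*e^{2*t}, 6*t*e^{2*t}], [0, (8*t + 1)*e^{2*t}, -16*t*e^{2*t}], [0, 4*t*e^{2*t}, (1 - 8*t)*e^{2*t}]]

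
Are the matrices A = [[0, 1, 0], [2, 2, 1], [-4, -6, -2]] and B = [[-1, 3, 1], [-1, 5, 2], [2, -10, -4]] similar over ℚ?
Yes.

Two matrices over a field are similar if and only if they have the same invariant factors.

Both A and B have characteristic polynomial x^3 and minimal polynomial x^3. Computing further, both have invariant factors x^3. Hence A and B are similar.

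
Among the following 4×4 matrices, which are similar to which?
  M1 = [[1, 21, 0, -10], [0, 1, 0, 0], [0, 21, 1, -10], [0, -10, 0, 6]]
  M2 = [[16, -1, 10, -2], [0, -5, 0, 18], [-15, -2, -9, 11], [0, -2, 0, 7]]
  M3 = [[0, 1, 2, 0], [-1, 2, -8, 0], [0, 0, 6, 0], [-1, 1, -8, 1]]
Characteristic polynomials: χ_{M1} = (x - 6)(x - 1)^3, χ_{M2} = (x - 6)(x - 1)^3, χ_{M3} = (x - 6)(x - 1)^3.

{M1, M2, M3}: invariant factors x - 1, (x - 6)(x - 1)^2.

Matrices are similar if and only if their invariant-factor lists agree; the partition into similarity classes is {M1, M2, M3}.

1 class: {M1, M2, M3}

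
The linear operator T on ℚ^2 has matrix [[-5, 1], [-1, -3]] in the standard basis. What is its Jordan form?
J = [[-4, 1], [0, -4]]

The characteristic polynomial is det(xI - A) = (x + 4)^2, so the eigenvalues are -4 (algebraic multiplicity 2).

For λ = -4: rank(A + 4I) = 1, rank((A + 4I)^2) = 0. The eigenspace has dimension 2 - 1 = 1, so there is 1 Jordan block; the rank sequence gives block sizes [2].

Assembling the blocks gives the Jordan form J above.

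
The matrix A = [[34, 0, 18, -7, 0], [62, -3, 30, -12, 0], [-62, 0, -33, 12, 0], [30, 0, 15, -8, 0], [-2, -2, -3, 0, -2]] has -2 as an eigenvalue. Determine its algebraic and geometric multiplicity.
algebraic multiplicity 3, geometric multiplicity 2

The characteristic polynomial is (x + 2)^3(x + 3)^2, so the factor x + 2 appears with exponent 3: the algebraic multiplicity is 3.

rank(A + 2I) = 3, so the eigenspace has dimension 5 - 3 = 2: the geometric multiplicity is 2.

Since 2 < 3, A is not diagonalizable.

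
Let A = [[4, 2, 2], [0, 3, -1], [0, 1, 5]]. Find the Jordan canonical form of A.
The characteristic polynomial is det(xI - A) = (x - 4)^3, so the eigenvalues are 4 (algebraic multiplicity 3).

For λ = 4: rank(A - 4I) = 1, rank((A - 4I)^2) = 0. The eigenspace has dimension 3 - 1 = 2, so there are 2 Jordan blocks; the rank sequence gives block sizes [2, 1].

Assembling the blocks gives the Jordan form J above.

J = [[4, 1, 0], [0, 4, 0], [0, 0, 4]]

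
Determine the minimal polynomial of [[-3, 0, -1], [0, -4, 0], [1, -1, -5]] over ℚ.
m_A(x) = (x + 4)^3

The characteristic polynomial factors as (x + 4)^3. The minimal polynomial is ∏(x - λ)^{k_λ} where k_λ is the size of the largest Jordan block at λ.

For λ = -4: rank(A + 4I) = 2, and the largest Jordan block has size 3 (the smallest k with rank((A + 4I)^k) = rank((A + 4I)^(k+1))).

So m_A(x) = (x + 4)^3.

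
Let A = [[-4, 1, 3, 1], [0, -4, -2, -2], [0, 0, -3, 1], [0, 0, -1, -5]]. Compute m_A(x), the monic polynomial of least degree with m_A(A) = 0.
The characteristic polynomial factors as (x + 4)^4. The minimal polynomial is ∏(x - λ)^{k_λ} where k_λ is the size of the largest Jordan block at λ.

For λ = -4: rank(A + 4I) = 2, and the largest Jordan block has size 2 (the smallest k with rank((A + 4I)^k) = rank((A + 4I)^(k+1))).

So m_A(x) = (x + 4)^2.

m_A(x) = (x + 4)^2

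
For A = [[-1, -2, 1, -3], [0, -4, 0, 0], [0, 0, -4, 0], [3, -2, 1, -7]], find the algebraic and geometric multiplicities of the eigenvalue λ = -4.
The characteristic polynomial is (x + 4)^4, so the factor x + 4 appears with exponent 4: the algebraic multiplicity is 4.

rank(A + 4I) = 1, so the eigenspace has dimension 4 - 1 = 3: the geometric multiplicity is 3.

Since 3 < 4, A is not diagonalizable.

algebraic multiplicity 4, geometric multiplicity 3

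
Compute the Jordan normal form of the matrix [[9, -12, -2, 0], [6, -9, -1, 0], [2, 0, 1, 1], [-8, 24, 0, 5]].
The characteristic polynomial is det(xI - A) = (x - 3)^3(x + 3), so the eigenvalues are -3 (algebraic multiplicity 1), 3 (algebraic multiplicity 3).

For λ = -3: algebraic multiplicity 1 gives one 1×1 block.

For λ = 3: rank(A - 3I) = 3, rank((A - 3I)^2) = 2, rank((A - 3I)^3) = 1. The eigenspace has dimension 4 - 3 = 1, so there is 1 Jordan block; the rank sequence gives block sizes [3].

Assembling the blocks gives the Jordan form J above.

J = [[-3, 0, 0, 0], [0, 3, 1, 0], [0, 0, 3, 1], [0, 0, 0, 3]]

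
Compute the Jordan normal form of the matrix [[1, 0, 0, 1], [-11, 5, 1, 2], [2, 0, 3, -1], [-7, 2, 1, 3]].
J = [[3, 1, 0, 0], [0, 3, 1, 0], [0, 0, 3, 0], [0, 0, 0, 3]]

The characteristic polynomial is det(xI - A) = (x - 3)^4, so the eigenvalues are 3 (algebraic multiplicity 4).

For λ = 3: rank(A - 3I) = 2, rank((A - 3I)^2) = 1, rank((A - 3I)^3) = 0. The eigenspace has dimension 4 - 2 = 2, so there are 2 Jordan blocks; the rank sequence gives block sizes [3, 1].

Assembling the blocks gives the Jordan form J above.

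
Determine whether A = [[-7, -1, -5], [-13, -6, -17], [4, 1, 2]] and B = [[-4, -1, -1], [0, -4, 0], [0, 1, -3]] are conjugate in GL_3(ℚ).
No.

Both have characteristic polynomial (x + 3)(x + 4)^2, but the minimal polynomial of A is (x + 3)(x + 4)^2 while the minimal polynomial of B is (x + 3)(x + 4). The minimal polynomial is a similarity invariant, so A and B are not similar.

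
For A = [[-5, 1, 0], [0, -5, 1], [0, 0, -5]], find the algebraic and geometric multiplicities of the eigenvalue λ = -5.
algebraic multiplicity 3, geometric multiplicity 1

The characteristic polynomial is (x + 5)^3, so the factor x + 5 appears with exponent 3: the algebraic multiplicity is 3.

rank(A + 5I) = 2, so the eigenspace has dimension 3 - 2 = 1: the geometric multiplicity is 1.

Since 1 < 3, A is not diagonalizable.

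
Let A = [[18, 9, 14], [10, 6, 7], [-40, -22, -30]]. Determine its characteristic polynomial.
xI - A = [[x - 18, -9, -14], [-10, x - 6, -7], [40, 22, x + 30]].

Expanding det(xI - A) along the first row:
det(xI - A) = + (x - 18)·det([[x - 6, -7], [22, x + 30]]) - (-9)·det([[-10, -7], [40, x + 30]]) + (-14)·det([[-10, x - 6], [40, 22]]).

Evaluating gives χ_A(x) = x^3 + 6x^2 + 12x + 8 = (x + 2)^3.

χ_A(x) = (x + 2)^3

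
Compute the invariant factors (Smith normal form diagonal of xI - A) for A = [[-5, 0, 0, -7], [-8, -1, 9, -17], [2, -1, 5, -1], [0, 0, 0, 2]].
The Jordan structure of A has elementary divisors (x + 5), (x - 2)^2, (x - 2). Arranging the block sizes at each eigenvalue in decreasing order and taking row products gives the invariant factors.

Invariant factors (smallest first, each dividing the next): x - 2, (x - 2)^2(x + 5).

Check: the last factor (x - 2)^2(x + 5) is the minimal polynomial, and the product (x - 2)^3(x + 5) is the characteristic polynomial.

x - 2, (x - 2)^2(x + 5)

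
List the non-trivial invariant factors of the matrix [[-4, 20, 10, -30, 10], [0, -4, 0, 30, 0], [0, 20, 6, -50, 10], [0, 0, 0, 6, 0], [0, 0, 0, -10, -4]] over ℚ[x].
x + 4, (x - 6)(x + 4), (x - 6)(x + 4)

The Jordan structure of A has elementary divisors (x + 4), (x + 4), (x + 4), (x - 6), (x - 6). Arranging the block sizes at each eigenvalue in decreasing order and taking row products gives the invariant factors.

Invariant factors (smallest first, each dividing the next): x + 4, (x - 6)(x + 4), (x - 6)(x + 4).

Check: the last factor (x - 6)(x + 4) is the minimal polynomial, and the product (x - 6)^2(x + 4)^3 is the characteristic polynomial.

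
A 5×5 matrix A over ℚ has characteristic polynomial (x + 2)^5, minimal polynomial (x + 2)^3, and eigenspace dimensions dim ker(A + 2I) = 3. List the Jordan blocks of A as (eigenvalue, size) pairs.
Jordan blocks: (-2, 3), (-2, 1), (-2, 1)

λ = -2: algebraic multiplicity 5 (exponent in χ_A), largest block size 3 (exponent in m_A), 3 blocks (geometric multiplicity). These force block sizes [3, 1, 1].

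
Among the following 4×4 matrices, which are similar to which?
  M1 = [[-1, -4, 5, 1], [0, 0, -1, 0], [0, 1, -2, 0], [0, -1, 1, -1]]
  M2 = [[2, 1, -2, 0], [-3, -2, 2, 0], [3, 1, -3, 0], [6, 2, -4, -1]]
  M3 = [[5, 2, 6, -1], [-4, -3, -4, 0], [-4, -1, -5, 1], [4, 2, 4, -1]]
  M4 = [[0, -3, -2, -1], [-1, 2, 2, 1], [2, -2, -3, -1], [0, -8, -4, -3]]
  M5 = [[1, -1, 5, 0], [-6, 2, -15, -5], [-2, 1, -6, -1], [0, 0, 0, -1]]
2 classes: {M1, M3, M4, M5}, {M2}

Characteristic polynomials: χ_{M1} = (x + 1)^4, χ_{M2} = (x + 1)^4, χ_{M3} = (x + 1)^4, χ_{M4} = (x + 1)^4, χ_{M5} = (x + 1)^4.

{M1, M3, M4, M5}: invariant factors (x + 1)^2, (x + 1)^2.

{M2}: invariant factors x + 1, x + 1, (x + 1)^2.

Matrices are similar if and only if their invariant-factor lists agree; the partition into similarity classes is {M1, M3, M4, M5}, {M2}.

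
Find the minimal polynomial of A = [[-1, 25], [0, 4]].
The characteristic polynomial factors as (x - 4)(x + 1). The minimal polynomial is ∏(x - λ)^{k_λ} where k_λ is the size of the largest Jordan block at λ.

For λ = -1: rank(A + I) = 1, and the largest Jordan block has size 1 (the smallest k with rank((A + I)^k) = rank((A + I)^(k+1))).
For λ = 4: rank(A - 4I) = 1, and the largest Jordan block has size 1 (the smallest k with rank((A - 4I)^k) = rank((A - 4I)^(k+1))).

So m_A(x) = (x - 4)(x + 1).

m_A(x) = (x - 4)(x + 1)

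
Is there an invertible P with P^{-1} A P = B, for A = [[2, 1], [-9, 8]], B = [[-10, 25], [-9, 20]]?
Yes.

Two matrices over a field are similar if and only if they have the same invariant factors.

Both A and B have characteristic polynomial (x - 5)^2 and minimal polynomial (x - 5)^2. Computing further, both have invariant factors (x - 5)^2. Hence A and B are similar.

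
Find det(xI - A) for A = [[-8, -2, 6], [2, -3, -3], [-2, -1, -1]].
xI - A = [[x + 8, 2, -6], [-2, x + 3, 3], [2, 1, x + 1]].

Expanding det(xI - A) along the first row:
det(xI - A) = + (x + 8)·det([[x + 3, 3], [1, x + 1]]) - (2)·det([[-2, 3], [2, x + 1]]) + (-6)·det([[-2, x + 3], [2, 1]]).

Evaluating gives χ_A(x) = x^3 + 12x^2 + 48x + 64 = (x + 4)^3.

χ_A(x) = (x + 4)^3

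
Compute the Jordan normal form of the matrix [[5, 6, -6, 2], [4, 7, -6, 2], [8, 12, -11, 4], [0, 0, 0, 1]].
J = [[-1, 0, 0, 0], [0, 1, 0, 0], [0, 0, 1, 0], [0, 0, 0, 1]]

The characteristic polynomial is det(xI - A) = (x - 1)^3(x + 1), so the eigenvalues are -1 (algebraic multiplicity 1), 1 (algebraic multiplicity 3).

For λ = -1: algebraic multiplicity 1 gives one 1×1 block.

For λ = 1: rank(A - I) = 1. The eigenspace has dimension 4 - 1 = 3, so there are 3 Jordan blocks; the rank sequence gives block sizes [1, 1, 1].

Assembling the blocks gives the Jordan form J above.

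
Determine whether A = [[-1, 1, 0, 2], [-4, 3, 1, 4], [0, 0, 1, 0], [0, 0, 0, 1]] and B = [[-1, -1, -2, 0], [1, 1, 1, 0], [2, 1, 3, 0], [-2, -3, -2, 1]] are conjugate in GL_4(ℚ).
Yes.

Two matrices over a field are similar if and only if they have the same invariant factors.

Both A and B have characteristic polynomial (x - 1)^4 and minimal polynomial (x - 1)^3. Computing further, both have invariant factors x - 1, (x - 1)^3. Hence A and B are similar.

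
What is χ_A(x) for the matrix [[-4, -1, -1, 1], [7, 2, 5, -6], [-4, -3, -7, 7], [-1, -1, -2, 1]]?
xI - A = [[x + 4, 1, 1, -1], [-7, x - 2, -5, 6], [4, 3, x + 7, -7], [1, 1, 2, x - 1]].

Expanding det(xI - A) along the first row:
det(xI - A) = + (x + 4)·det([[x - 2, -5, 6], [3, x + 7, -7], [1, 2, x - 1]]) - (1)·det([[-7, -5, 6], [4, x + 7, -7], [1, 2, x - 1]]) + (1)·det([[-7, x - 2, 6], [4, 3, -7], [1, 1, x - 1]]) - (-1)·det([[-7, x - 2, -5], [4, 3, x + 7], [1, 1, 2]]).

Evaluating gives χ_A(x) = x^4 + 8x^3 + 24x^2 + 32x + 16 = (x + 2)^4.

χ_A(x) = (x + 2)^4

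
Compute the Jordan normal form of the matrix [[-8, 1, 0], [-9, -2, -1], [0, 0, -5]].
J = [[-5, 1, 0], [0, -5, 1], [0, 0, -5]]

The characteristic polynomial is det(xI - A) = (x + 5)^3, so the eigenvalues are -5 (algebraic multiplicity 3).

For λ = -5: rank(A + 5I) = 2, rank((A + 5I)^2) = 1, rank((A + 5I)^3) = 0. The eigenspace has dimension 3 - 2 = 1, so there is 1 Jordan block; the rank sequence gives block sizes [3].

Assembling the blocks gives the Jordan form J above.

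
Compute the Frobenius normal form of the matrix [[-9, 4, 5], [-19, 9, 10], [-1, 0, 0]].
R = [[0, 0, 5], [1, 0, 0], [0, 1, 0]]

The invariant factors of A (the non-unit diagonal entries of the Smith normal form of xI - A over ℚ[x]) are x^3 - 5, each dividing the next. The characteristic polynomial is their product, x^3 - 5.

The rational canonical form is the block-diagonal matrix of companion matrices C(f_i):
R = [[0, 0, 5], [1, 0, 0], [0, 1, 0]].

Note the characteristic polynomial does not split into linear factors over ℚ, so A has no Jordan form over ℚ; the rational canonical form exists over any field.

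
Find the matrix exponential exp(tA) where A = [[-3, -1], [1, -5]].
e^{tA} = [[(t + 1)*e^{-4*t}, -t*e^{-4*t}], [t*e^{-4*t}, (1 - t)*e^{-4*t}]]

A has Jordan form J = [[-4, 1], [0, -4]] with A = PJP^{-1}, so e^{tA} = P e^{tJ} P^{-1}.

For a Jordan block J_k(λ), e^{tJ_k(λ)} = e^{λt} · (I + tN + t^2 N^2/2! + ... + t^{k-1} N^{k-1}/(k-1)!) where N is the nilpotent superdiagonal part.

Assembling the blocks and conjugating back gives the entries of e^{tA} as shown above.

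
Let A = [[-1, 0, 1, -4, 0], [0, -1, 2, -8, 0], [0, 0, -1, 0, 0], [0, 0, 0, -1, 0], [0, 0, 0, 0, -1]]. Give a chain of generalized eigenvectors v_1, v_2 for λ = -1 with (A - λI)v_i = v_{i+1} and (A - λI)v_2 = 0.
v_1 = [[-2, 0, 1, 0, 0]]^T, v_2 = [[1, 2, 0, 0, 0]]^T

We seek v_1 ∈ ker((A + I)^2) \ ker(A + I), then set v_{i+1} = (A + I) v_i.

One such chain is v_1 = [[-2, 0, 1, 0, 0]]^T, v_2 = [[1, 2, 0, 0, 0]]^T. Check: (A + I) v_2 = [[0, 0, 0, 0, 0]]^T = 0.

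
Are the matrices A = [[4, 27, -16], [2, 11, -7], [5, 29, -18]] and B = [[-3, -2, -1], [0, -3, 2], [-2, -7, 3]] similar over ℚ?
Yes.

Two matrices over a field are similar if and only if they have the same invariant factors.

Both A and B have characteristic polynomial (x + 1)^3 and minimal polynomial (x + 1)^3. Computing further, both have invariant factors (x + 1)^3. Hence A and B are similar.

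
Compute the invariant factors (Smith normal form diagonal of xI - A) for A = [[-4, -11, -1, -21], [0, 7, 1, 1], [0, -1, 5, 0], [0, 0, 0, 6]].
The Jordan structure of A has elementary divisors (x + 4), (x - 6)^3. Arranging the block sizes at each eigenvalue in decreasing order and taking row products gives the invariant factors.

Invariant factors (smallest first, each dividing the next): (x - 6)^3(x + 4).

Check: the last factor (x - 6)^3(x + 4) is the minimal polynomial, and the product (x - 6)^3(x + 4) is the characteristic polynomial.

(x - 6)^3(x + 4)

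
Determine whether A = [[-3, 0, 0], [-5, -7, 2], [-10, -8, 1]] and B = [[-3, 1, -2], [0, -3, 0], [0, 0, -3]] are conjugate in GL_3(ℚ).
Yes.

Two matrices over a field are similar if and only if they have the same invariant factors.

Both A and B have characteristic polynomial (x + 3)^3 and minimal polynomial (x + 3)^2. Computing further, both have invariant factors x + 3, (x + 3)^2. Hence A and B are similar.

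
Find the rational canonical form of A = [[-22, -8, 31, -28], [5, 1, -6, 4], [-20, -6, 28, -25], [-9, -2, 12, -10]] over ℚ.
R = [[0, 0, 0, 3], [1, 0, 0, 1], [0, 1, 0, 0], [0, 0, 1, -3]]

The invariant factors of A (the non-unit diagonal entries of the Smith normal form of xI - A over ℚ[x]) are (x - 1)(x + 3)(x^2 + x + 1), each dividing the next. The characteristic polynomial is their product, (x - 1)(x + 3)(x^2 + x + 1).

The rational canonical form is the block-diagonal matrix of companion matrices C(f_i):
R = [[0, 0, 0, 3], [1, 0, 0, 1], [0, 1, 0, 0], [0, 0, 1, -3]].

Note the characteristic polynomial does not split into linear factors over ℚ, so A has no Jordan form over ℚ; the rational canonical form exists over any field.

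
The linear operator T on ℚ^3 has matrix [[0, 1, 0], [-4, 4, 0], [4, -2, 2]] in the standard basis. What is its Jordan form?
The characteristic polynomial is det(xI - A) = (x - 2)^3, so the eigenvalues are 2 (algebraic multiplicity 3).

For λ = 2: rank(A - 2I) = 1, rank((A - 2I)^2) = 0. The eigenspace has dimension 3 - 1 = 2, so there are 2 Jordan blocks; the rank sequence gives block sizes [2, 1].

Assembling the blocks gives the Jordan form J above.

J = [[2, 1, 0], [0, 2, 0], [0, 0, 2]]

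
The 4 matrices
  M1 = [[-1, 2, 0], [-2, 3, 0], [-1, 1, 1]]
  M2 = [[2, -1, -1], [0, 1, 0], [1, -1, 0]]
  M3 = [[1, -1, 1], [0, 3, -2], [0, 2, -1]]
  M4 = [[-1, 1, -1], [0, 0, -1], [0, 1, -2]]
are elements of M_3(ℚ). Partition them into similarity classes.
Characteristic polynomials: χ_{M1} = (x - 1)^3, χ_{M2} = (x - 1)^3, χ_{M3} = (x - 1)^3, χ_{M4} = (x + 1)^3.

{M1, M2, M3}: invariant factors x - 1, (x - 1)^2.

{M4}: invariant factors x + 1, (x + 1)^2.

Matrices are similar if and only if their invariant-factor lists agree; the partition into similarity classes is {M1, M2, M3}, {M4}.

2 classes: {M1, M2, M3}, {M4}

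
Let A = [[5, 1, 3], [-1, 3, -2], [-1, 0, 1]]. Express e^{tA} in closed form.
e^{tA} = [[(2*t + 1)*e^{3*t}, t*(t + 1)*e^{3*t}, t*(3 - t)*e^{3*t}], [-t*e^{3*t}, (2 - t^2)*e^{3*t}/2, t*(t - 4)*e^{3*t}/2], [-t*e^{3*t}, -t^2*e^{3*t}/2, (t^2 - 4*t + 2)*e^{3*t}/2]]

A has Jordan form J = [[3, 1, 0], [0, 3, 1], [0, 0, 3]] with A = PJP^{-1}, so e^{tA} = P e^{tJ} P^{-1}.

For a Jordan block J_k(λ), e^{tJ_k(λ)} = e^{λt} · (I + tN + t^2 N^2/2! + ... + t^{k-1} N^{k-1}/(k-1)!) where N is the nilpotent superdiagonal part.

Assembling the blocks and conjugating back gives the entries of e^{tA} as shown above.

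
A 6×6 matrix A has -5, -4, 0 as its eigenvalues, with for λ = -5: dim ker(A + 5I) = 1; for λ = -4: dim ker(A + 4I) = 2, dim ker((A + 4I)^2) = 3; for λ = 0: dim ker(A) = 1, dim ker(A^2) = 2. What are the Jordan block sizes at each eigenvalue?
Jordan blocks: (-5, 1), (-4, 2), (-4, 1), (0, 2)

λ = -5: successive nullity increments [1] count blocks of size ≥ k; block sizes are [1].
λ = -4: successive nullity increments [2, 1] count blocks of size ≥ k; block sizes are [2, 1].
λ = 0: successive nullity increments [1, 1] count blocks of size ≥ k; block sizes are [2].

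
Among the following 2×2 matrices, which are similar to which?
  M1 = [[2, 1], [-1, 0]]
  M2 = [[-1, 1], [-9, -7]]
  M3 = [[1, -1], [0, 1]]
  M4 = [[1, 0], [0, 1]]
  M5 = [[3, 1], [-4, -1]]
3 classes: {M1, M3, M5}, {M2}, {M4}

Characteristic polynomials: χ_{M1} = (x - 1)^2, χ_{M2} = (x + 4)^2, χ_{M3} = (x - 1)^2, χ_{M4} = (x - 1)^2, χ_{M5} = (x - 1)^2.

{M1, M3, M5}: invariant factors (x - 1)^2.

{M2}: invariant factors (x + 4)^2.

{M4}: invariant factors x - 1, x - 1.

Matrices are similar if and only if their invariant-factor lists agree; the partition into similarity classes is {M1, M3, M5}, {M2}, {M4}.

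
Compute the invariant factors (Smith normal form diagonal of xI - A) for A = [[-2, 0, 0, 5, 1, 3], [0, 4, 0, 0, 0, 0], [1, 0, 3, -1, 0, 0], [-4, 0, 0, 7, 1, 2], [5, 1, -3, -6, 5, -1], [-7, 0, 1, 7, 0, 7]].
(x - 4)^3, (x - 4)^3

The Jordan structure of A has elementary divisors (x - 4)^3, (x - 4)^3. Arranging the block sizes at each eigenvalue in decreasing order and taking row products gives the invariant factors.

Invariant factors (smallest first, each dividing the next): (x - 4)^3, (x - 4)^3.

Check: the last factor (x - 4)^3 is the minimal polynomial, and the product (x - 4)^6 is the characteristic polynomial.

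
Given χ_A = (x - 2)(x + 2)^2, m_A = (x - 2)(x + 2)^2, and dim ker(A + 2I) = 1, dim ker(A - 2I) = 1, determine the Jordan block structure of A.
Jordan blocks: (-2, 2), (2, 1)

λ = -2: algebraic multiplicity 2 (exponent in χ_A), largest block size 2 (exponent in m_A), 1 block (geometric multiplicity). This forces block sizes [2].
λ = 2: algebraic multiplicity 1 (exponent in χ_A), largest block size 1 (exponent in m_A), 1 block (geometric multiplicity). This forces block sizes [1].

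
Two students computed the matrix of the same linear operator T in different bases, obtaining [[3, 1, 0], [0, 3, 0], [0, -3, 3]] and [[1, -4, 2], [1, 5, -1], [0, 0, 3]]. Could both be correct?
Yes.

Two matrices over a field are similar if and only if they have the same invariant factors.

Both A and B have characteristic polynomial (x - 3)^3 and minimal polynomial (x - 3)^2. Computing further, both have invariant factors x - 3, (x - 3)^2. Hence A and B are similar.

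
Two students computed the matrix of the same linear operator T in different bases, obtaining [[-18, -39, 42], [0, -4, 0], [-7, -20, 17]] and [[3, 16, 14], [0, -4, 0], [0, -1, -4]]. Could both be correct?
Yes.

Two matrices over a field are similar if and only if they have the same invariant factors.

Both A and B have characteristic polynomial (x - 3)(x + 4)^2 and minimal polynomial (x - 3)(x + 4)^2. Computing further, both have invariant factors (x - 3)(x + 4)^2. Hence A and B are similar.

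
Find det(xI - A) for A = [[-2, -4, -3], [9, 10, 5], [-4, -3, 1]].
xI - A = [[x + 2, 4, 3], [-9, x - 10, -5], [4, 3, x - 1]].

Expanding det(xI - A) along the first row:
det(xI - A) = + (x + 2)·det([[x - 10, -5], [3, x - 1]]) - (4)·det([[-9, -5], [4, x - 1]]) + (3)·det([[-9, x - 10], [4, 3]]).

Evaluating gives χ_A(x) = x^3 - 9x^2 + 27x - 27 = (x - 3)^3.

χ_A(x) = (x - 3)^3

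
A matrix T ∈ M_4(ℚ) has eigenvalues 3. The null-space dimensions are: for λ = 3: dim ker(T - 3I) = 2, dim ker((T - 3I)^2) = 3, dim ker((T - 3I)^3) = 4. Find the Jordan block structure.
λ = 3: successive nullity increments [2, 1, 1] count blocks of size ≥ k; block sizes are [3, 1].

Jordan blocks: (3, 3), (3, 1)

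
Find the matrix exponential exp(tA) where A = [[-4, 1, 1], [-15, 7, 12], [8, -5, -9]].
e^{tA} = [[(-3*t^2 - 4*t + 2)*e^{-2*t}/2, t*(t + 1)*e^{-2*t}, t*(3*t + 2)*e^{-2*t}/2], [3*t*(-3*t - 10)*e^{-2*t}/2, (3*t^2 + 9*t + 1)*e^{-2*t}, 3*t*(3*t + 8)*e^{-2*t}/2], [t*(3*t + 16)*e^{-2*t}/2, t*(-t - 5)*e^{-2*t}, (-3*t^2 - 14*t + 2)*e^{-2*t}/2]]

A has Jordan form J = [[-2, 1, 0], [0, -2, 1], [0, 0, -2]] with A = PJP^{-1}, so e^{tA} = P e^{tJ} P^{-1}.

For a Jordan block J_k(λ), e^{tJ_k(λ)} = e^{λt} · (I + tN + t^2 N^2/2! + ... + t^{k-1} N^{k-1}/(k-1)!) where N is the nilpotent superdiagonal part.

Assembling the blocks and conjugating back gives the entries of e^{tA} as shown above.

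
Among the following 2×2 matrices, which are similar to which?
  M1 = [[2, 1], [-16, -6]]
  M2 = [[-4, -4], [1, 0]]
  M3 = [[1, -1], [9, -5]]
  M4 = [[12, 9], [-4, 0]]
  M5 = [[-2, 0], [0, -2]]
3 classes: {M1, M2, M3}, {M4}, {M5}

Characteristic polynomials: χ_{M1} = (x + 2)^2, χ_{M2} = (x + 2)^2, χ_{M3} = (x + 2)^2, χ_{M4} = (x - 6)^2, χ_{M5} = (x + 2)^2.

{M1, M2, M3}: invariant factors (x + 2)^2.

{M4}: invariant factors (x - 6)^2.

{M5}: invariant factors x + 2, x + 2.

Matrices are similar if and only if their invariant-factor lists agree; the partition into similarity classes is {M1, M2, M3}, {M4}, {M5}.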